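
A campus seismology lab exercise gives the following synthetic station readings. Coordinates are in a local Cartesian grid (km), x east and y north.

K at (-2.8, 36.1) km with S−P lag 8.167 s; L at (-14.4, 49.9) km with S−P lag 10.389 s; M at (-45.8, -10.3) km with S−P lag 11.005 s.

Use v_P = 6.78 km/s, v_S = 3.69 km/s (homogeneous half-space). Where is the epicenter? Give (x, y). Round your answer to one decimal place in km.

(43.3, -11.3)

Distance from S−P lag: d = Δt · v_P v_S / (v_P − v_S) = Δt · (6.78·3.69)/(6.78−3.69) ≈ 8.0965·Δt.
So d_K = 66.12, d_L = 84.11, d_M = 89.10 km.
Circle about each station: (x + 2.8)² + (y − 36.1)² = 66.12²; (x + 14.4)² + (y − 49.9)² = 84.11²; (x + 45.8)² + (y + 10.3)² = 89.10².
Subtracting the K equation from the L and M equations removes the quadratic terms:
-23.2 x + 27.6 y = -1316.32
-86.0 x − 92.8 y = -2674.28
Solving the 2×2 system: x ≈ 43.3, y ≈ -11.3 km.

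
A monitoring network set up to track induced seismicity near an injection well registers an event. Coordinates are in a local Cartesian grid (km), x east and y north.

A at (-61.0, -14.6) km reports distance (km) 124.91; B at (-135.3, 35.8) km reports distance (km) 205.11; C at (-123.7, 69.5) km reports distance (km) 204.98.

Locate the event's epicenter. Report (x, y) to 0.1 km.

Circle about each station: (x + 61.0)² + (y + 14.6)² = 124.91²; (x + 135.3)² + (y − 35.8)² = 205.11²; (x + 123.7)² + (y − 69.5)² = 204.98².
Subtracting pairs of circle equations eliminates x²+y² and gives linear equations (the radical axes):
-148.6 x + 100.8 y = -10814.03
-125.4 x + 168.2 y = -10216.51
Solving the 2×2 system: x ≈ 63.9, y ≈ -13.1 km.

x ≈ 63.9 km, y ≈ -13.1 km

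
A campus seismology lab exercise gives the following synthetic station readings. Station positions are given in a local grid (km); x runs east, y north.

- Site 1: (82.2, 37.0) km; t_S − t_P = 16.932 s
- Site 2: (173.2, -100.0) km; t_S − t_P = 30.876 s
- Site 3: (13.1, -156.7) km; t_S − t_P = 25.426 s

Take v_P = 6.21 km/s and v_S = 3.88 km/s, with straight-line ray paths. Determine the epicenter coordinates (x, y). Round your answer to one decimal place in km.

Distance from S−P lag: d = Δt · v_P v_S / (v_P − v_S) = Δt · (6.21·3.88)/(6.21−3.88) ≈ 10.3411·Δt.
So d_Site 1 = 175.10, d_Site 2 = 319.29, d_Site 3 = 262.93 km.
Circle about each station: (x − 82.2)² + (y − 37.0)² = 175.10²; (x − 173.2)² + (y + 100.0)² = 319.29²; (x − 13.1)² + (y + 156.7)² = 262.93².
Subtracting pairs of circle equations eliminates x²+y² and gives linear equations (the radical axes):
182.0 x − 274.0 y = -39413.69
-138.2 x − 387.4 y = -21871.51
Solving the 2×2 system: x ≈ -85.6, y ≈ 87.0 km.

(-85.6, 87.0)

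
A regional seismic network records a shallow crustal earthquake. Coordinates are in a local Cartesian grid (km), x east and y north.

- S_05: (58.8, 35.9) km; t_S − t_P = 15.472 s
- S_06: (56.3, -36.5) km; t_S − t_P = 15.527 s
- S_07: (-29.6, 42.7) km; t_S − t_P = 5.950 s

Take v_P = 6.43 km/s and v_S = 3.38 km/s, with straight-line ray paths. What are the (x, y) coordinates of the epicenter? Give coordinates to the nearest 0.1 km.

-46.7 km east, 3.9 km north

Distance from S−P lag: d = Δt · v_P v_S / (v_P − v_S) = Δt · (6.43·3.38)/(6.43−3.38) ≈ 7.1257·Δt.
So d_S_05 = 110.25, d_S_06 = 110.64, d_S_07 = 42.40 km.
Circle about each station: (x − 58.8)² + (y − 35.9)² = 110.25²; (x − 56.3)² + (y + 36.5)² = 110.64²; (x + 29.6)² + (y − 42.7)² = 42.40².
Subtracting pairs of circle equations eliminates x²+y² and gives linear equations (the radical axes):
-5.0 x − 144.8 y = -330.46
-176.8 x + 13.6 y = 8310.50
Solving the 2×2 system: x ≈ -46.7, y ≈ 3.9 km.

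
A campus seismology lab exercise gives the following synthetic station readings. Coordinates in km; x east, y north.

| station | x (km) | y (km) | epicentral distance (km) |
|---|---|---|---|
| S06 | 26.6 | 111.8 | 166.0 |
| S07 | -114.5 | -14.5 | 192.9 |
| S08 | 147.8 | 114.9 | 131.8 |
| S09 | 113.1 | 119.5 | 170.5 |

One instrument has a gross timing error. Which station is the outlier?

S08

Solve using three stations at a time. Using S06, S07, S09 (subtract circle equations pairwise → linear system) gives (x, y) ≈ (75.5, -46.6).
Distances from that point to each station vs reported:
  S06: calculated 165.8 vs reported 166.0 → residual 0.2 km
  S07: calculated 192.7 vs reported 192.9 → residual 0.2 km
  S08: calculated 177.0 vs reported 131.8 → residual 45.2 km
  S09: calculated 170.3 vs reported 170.5 → residual 0.2 km
S06, S07, S09 are mutually consistent (residuals ≈ 0); S08 is off by 45.2 km.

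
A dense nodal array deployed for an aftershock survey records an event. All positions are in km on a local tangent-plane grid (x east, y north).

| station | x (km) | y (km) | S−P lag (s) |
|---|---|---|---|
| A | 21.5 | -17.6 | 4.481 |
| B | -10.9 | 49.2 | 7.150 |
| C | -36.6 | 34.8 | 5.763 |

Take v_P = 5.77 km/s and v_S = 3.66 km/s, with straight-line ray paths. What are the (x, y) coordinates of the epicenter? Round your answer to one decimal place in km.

Distance from S−P lag: d = Δt · v_P v_S / (v_P − v_S) = Δt · (5.77·3.66)/(5.77−3.66) ≈ 10.0086·Δt.
So d_A = 44.85, d_B = 71.56, d_C = 57.68 km.
Circle about each station: (x − 21.5)² + (y + 17.6)² = 44.85²; (x + 10.9)² + (y − 49.2)² = 71.56²; (x + 36.6)² + (y − 34.8)² = 57.68².
Subtracting the A equation from the B and C equations removes the quadratic terms:
-64.8 x + 133.6 y = -1341.87
-116.2 x + 104.8 y = 463.13
Solving the 2×2 system: x ≈ -23.2, y ≈ -21.3 km.

(-23.2, -21.3)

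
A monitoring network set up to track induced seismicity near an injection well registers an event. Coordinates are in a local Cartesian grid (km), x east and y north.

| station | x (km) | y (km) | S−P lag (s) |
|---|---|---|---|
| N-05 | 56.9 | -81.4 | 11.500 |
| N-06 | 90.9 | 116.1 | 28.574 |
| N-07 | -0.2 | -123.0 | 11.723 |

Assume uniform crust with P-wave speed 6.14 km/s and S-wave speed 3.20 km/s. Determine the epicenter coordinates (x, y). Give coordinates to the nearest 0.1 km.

Distance from S−P lag: d = Δt · v_P v_S / (v_P − v_S) = Δt · (6.14·3.20)/(6.14−3.20) ≈ 6.6830·Δt.
So d_N-05 = 76.85, d_N-06 = 190.96, d_N-07 = 78.34 km.
Circle about each station: (x − 56.9)² + (y + 81.4)² = 76.85²; (x − 90.9)² + (y − 116.1)² = 190.96²; (x + 0.2)² + (y + 123.0)² = 78.34².
Subtracting pairs of circle equations eliminates x²+y² and gives linear equations (the radical axes):
68.0 x + 395.0 y = -18681.35
-114.2 x − 83.2 y = 5034.24
Solving the 2×2 system: x ≈ -11.0, y ≈ -45.4 km.

(-11.0, -45.4)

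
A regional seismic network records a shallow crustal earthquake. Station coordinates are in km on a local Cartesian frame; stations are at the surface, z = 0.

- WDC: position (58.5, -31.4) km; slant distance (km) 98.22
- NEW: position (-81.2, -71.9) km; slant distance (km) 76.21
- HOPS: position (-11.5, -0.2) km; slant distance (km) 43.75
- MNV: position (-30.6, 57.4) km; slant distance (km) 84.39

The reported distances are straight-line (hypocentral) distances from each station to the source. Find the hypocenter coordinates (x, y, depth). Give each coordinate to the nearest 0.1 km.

x ≈ -34.0 km, y ≈ -20.9 km, depth ≈ 31.3 km

Each station gives a sphere (x−x_i)² + (y−y_i)² + z² = d_i² (stations at z=0).
Subtracting the WDC sphere from NEW and HOPS: z² cancels, leaving linear equations in x and y:
-279.4 x − 81.0 y = 11194.04
-140.0 x + 62.4 y = 3457.19
Solving: x ≈ -34.007, y ≈ -20.894 km (keep extra digits for the depth step; rounded: -34.0, -20.9).
Then from the WDC sphere: z² = 98.22² − (x − 58.5)² − (y + 31.4)² with x = -34.007, y = -20.894, so z ≈ 31.293 ≈ 31.3 km.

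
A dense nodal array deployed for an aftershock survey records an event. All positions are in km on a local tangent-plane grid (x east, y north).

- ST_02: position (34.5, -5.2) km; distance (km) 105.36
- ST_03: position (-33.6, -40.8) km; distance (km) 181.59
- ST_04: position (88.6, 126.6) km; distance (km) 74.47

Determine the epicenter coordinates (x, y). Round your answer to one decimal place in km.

x ≈ 118.5 km, y ≈ 58.4 km

Circle about each station: (x − 34.5)² + (y + 5.2)² = 105.36²; (x + 33.6)² + (y + 40.8)² = 181.59²; (x − 88.6)² + (y − 126.6)² = 74.47².
Subtracting pairs of circle equations eliminates x²+y² and gives linear equations (the radical axes):
-136.2 x − 71.2 y = -20297.89
108.2 x + 263.6 y = 28215.18
Solving the 2×2 system: x ≈ 118.5, y ≈ 58.4 km.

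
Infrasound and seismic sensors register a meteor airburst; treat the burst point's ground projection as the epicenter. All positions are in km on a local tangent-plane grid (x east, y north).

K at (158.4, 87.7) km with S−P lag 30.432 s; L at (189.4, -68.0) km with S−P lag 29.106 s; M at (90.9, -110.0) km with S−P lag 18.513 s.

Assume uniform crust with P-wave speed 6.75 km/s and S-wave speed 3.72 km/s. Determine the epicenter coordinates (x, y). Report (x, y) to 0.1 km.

Distance from S−P lag: d = Δt · v_P v_S / (v_P − v_S) = Δt · (6.75·3.72)/(6.75−3.72) ≈ 8.2871·Δt.
So d_K = 252.19, d_L = 241.21, d_M = 153.42 km.
Circle about each station: (x − 158.4)² + (y − 87.7)² = 252.19²; (x − 189.4)² + (y + 68.0)² = 241.21²; (x − 90.9)² + (y + 110.0)² = 153.42².
Subtracting the K equation from the L and M equations removes the quadratic terms:
62.0 x − 311.4 y = 13132.04
-135.0 x − 395.4 y = 27643.06
Solving the 2×2 system: x ≈ -51.3, y ≈ -52.4 km.

x ≈ -51.3 km, y ≈ -52.4 km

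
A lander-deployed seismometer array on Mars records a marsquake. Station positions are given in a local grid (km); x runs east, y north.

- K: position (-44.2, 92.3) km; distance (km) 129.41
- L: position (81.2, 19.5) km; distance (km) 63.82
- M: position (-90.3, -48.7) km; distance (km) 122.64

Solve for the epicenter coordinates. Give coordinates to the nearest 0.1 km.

Circle about each station: (x + 44.2)² + (y − 92.3)² = 129.41²; (x − 81.2)² + (y − 19.5)² = 63.82²; (x + 90.3)² + (y + 48.7)² = 122.64².
Subtracting the K equation from the L and M equations removes the quadratic terms:
250.8 x − 145.6 y = 9174.72
-92.2 x − 282.0 y = 1759.23
Solving the 2×2 system: x ≈ 27.7, y ≈ -15.3 km.
Check against K (with the unrounded x, y): √((x + 44.2)²+(y − 92.3)²) = 129.41 ≈ 129.41 km. ✓

x ≈ 27.7 km, y ≈ -15.3 km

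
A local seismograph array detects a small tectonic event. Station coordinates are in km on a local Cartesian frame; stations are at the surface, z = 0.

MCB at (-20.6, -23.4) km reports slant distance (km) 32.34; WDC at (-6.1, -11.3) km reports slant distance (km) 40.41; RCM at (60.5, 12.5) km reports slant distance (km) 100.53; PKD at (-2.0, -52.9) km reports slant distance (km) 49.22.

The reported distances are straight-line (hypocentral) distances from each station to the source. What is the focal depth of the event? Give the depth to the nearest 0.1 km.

Each station gives a sphere (x−x_i)² + (y−y_i)² + z² = d_i² (stations at z=0).
Subtracting the MCB sphere from WDC and RCM: z² cancels, leaving linear equations in x and y:
29.0 x + 24.2 y = -1394.11
162.2 x + 71.8 y = -6215.83
Solving: x ≈ -27.306, y ≈ -24.886 km (keep extra digits for the depth step; rounded: -27.3, -24.9).
Then from the MCB sphere: z² = 32.34² − (x + 20.6)² − (y + 23.4)² with x = -27.306, y = -24.886, so z ≈ 31.602 ≈ 31.6 km.

31.6 km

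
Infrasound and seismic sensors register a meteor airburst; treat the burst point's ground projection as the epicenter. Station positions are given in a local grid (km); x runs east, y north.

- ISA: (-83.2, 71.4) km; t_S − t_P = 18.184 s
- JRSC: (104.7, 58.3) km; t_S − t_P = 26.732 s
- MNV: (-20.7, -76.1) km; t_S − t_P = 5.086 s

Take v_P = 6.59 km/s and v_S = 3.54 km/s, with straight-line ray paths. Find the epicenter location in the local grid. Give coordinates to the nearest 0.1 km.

Distance from S−P lag: d = Δt · v_P v_S / (v_P − v_S) = Δt · (6.59·3.54)/(6.59−3.54) ≈ 7.6487·Δt.
So d_ISA = 139.08, d_JRSC = 204.47, d_MNV = 38.90 km.
Circle about each station: (x + 83.2)² + (y − 71.4)² = 139.08²; (x − 104.7)² + (y − 58.3)² = 204.47²; (x + 20.7)² + (y + 76.1)² = 38.90².
Subtracting pairs of circle equations eliminates x²+y² and gives linear equations (the radical axes):
375.8 x − 26.2 y = -20123.95
125.0 x − 295.0 y = 12029.54
Solving the 2×2 system: x ≈ -58.1, y ≈ -65.4 km.
Check against ISA (with the unrounded x, y): √((x + 83.2)²+(y − 71.4)²) = 139.08 ≈ 139.08 km. ✓

-58.1 km east, -65.4 km north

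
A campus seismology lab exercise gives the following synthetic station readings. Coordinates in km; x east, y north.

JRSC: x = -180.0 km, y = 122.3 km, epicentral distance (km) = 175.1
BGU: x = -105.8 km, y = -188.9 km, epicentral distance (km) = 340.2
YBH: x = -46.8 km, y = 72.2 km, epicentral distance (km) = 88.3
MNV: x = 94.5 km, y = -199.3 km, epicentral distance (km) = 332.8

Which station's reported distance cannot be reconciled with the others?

Solve using three stations at a time. Using BGU, YBH, MNV (subtract circle equations pairwise → linear system) gives (x, y) ≈ (23.4, 125.8).
Distances from that point to each station vs reported:
  JRSC: calculated 203.4 vs reported 175.1 → residual 28.3 km
  BGU: calculated 340.2 vs reported 340.2 → residual 0.0 km
  YBH: calculated 88.3 vs reported 88.3 → residual 0.0 km
  MNV: calculated 332.8 vs reported 332.8 → residual 0.0 km
BGU, YBH, MNV are mutually consistent (residuals ≈ 0); JRSC is off by 28.3 km.

JRSC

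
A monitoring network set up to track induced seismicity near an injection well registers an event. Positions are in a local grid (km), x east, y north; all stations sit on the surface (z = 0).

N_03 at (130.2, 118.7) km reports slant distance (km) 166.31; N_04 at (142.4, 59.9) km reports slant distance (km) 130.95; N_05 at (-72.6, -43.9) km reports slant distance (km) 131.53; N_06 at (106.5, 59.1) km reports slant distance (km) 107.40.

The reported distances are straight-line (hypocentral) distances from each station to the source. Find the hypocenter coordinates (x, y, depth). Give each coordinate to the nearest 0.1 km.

Each station gives a sphere (x−x_i)² + (y−y_i)² + z² = d_i² (stations at z=0).
Subtracting the N_03 sphere from N_04 and N_05: z² cancels, leaving linear equations in x and y:
24.4 x − 117.6 y = 3335.15
-405.6 x − 325.2 y = -13484.88
Solving: x ≈ 48.000, y ≈ -18.401 km (keep extra digits for the depth step; rounded: 48.0, -18.4).
Then from the N_03 sphere: z² = 166.31² − (x − 130.2)² − (y − 118.7)² with x = 48.000, y = -18.401, so z ≈ 45.886 ≈ 45.9 km.

(48.0, -18.4, 45.9)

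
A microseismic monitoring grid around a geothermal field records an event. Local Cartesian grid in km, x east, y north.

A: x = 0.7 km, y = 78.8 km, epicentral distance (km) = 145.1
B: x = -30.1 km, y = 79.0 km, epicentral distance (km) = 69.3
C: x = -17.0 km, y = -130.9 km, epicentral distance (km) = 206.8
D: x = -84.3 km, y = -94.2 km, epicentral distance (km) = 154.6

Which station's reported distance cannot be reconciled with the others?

A

Solve using three stations at a time. Using B, C, D (subtract circle equations pairwise → linear system) gives (x, y) ≈ (-96.8, 59.9).
Distances from that point to each station vs reported:
  A: calculated 99.3 vs reported 145.1 → residual 45.8 km
  B: calculated 69.3 vs reported 69.3 → residual 0.0 km
  C: calculated 206.8 vs reported 206.8 → residual 0.0 km
  D: calculated 154.6 vs reported 154.6 → residual 0.0 km
B, C, D are mutually consistent (residuals ≈ 0); A is off by 45.8 km.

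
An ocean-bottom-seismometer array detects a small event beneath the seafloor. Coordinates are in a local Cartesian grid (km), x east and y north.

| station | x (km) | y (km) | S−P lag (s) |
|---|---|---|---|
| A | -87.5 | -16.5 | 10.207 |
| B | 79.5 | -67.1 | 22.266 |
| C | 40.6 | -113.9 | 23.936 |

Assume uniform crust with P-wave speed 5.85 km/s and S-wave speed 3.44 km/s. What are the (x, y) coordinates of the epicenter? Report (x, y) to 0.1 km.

Distance from S−P lag: d = Δt · v_P v_S / (v_P − v_S) = Δt · (5.85·3.44)/(5.85−3.44) ≈ 8.3502·Δt.
So d_A = 85.23, d_B = 185.93, d_C = 199.87 km.
Circle about each station: (x + 87.5)² + (y + 16.5)² = 85.23²; (x − 79.5)² + (y + 67.1)² = 185.93²; (x − 40.6)² + (y + 113.9)² = 199.87².
Subtracting the A equation from the B and C equations removes the quadratic terms:
334.0 x − 101.2 y = -24411.65
256.2 x − 194.8 y = -25990.79
Solving the 2×2 system: x ≈ -54.3, y ≈ 62.0 km.

(-54.3, 62.0)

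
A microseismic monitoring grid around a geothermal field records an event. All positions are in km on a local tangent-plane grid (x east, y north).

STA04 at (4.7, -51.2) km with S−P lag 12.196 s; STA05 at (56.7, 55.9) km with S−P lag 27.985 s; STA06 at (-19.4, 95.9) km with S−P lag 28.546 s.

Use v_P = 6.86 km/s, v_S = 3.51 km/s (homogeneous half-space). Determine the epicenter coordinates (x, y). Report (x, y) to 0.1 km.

x ≈ -65.2 km, y ≈ -104.1 km

Distance from S−P lag: d = Δt · v_P v_S / (v_P − v_S) = Δt · (6.86·3.51)/(6.86−3.51) ≈ 7.1876·Δt.
So d_STA04 = 87.66, d_STA05 = 201.15, d_STA06 = 205.18 km.
Circle about each station: (x − 4.7)² + (y + 51.2)² = 87.66²; (x − 56.7)² + (y − 55.9)² = 201.15²; (x + 19.4)² + (y − 95.9)² = 205.18².
Subtracting the STA04 equation from the STA05 and STA06 equations removes the quadratic terms:
104.0 x + 214.2 y = -29080.88
-48.2 x + 294.2 y = -27484.92
Solving the 2×2 system: x ≈ -65.2, y ≈ -104.1 km.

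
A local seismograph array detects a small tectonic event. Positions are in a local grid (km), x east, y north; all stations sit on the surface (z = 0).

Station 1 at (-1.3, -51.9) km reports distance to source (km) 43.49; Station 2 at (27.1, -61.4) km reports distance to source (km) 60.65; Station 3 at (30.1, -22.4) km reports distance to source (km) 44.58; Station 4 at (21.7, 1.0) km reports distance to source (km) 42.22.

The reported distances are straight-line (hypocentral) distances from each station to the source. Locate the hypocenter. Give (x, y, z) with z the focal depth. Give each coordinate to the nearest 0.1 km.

(-5.5, -17.6, 26.4)

Each station gives a sphere (x−x_i)² + (y−y_i)² + z² = d_i² (stations at z=0).
Subtracting the Station 1 sphere from Station 2 and Station 3: z² cancels, leaving linear equations in x and y:
56.8 x − 19.0 y = 22.03
62.8 x + 59.0 y = -1383.53
Solving: x ≈ -5.498, y ≈ -17.597 km (keep extra digits for the depth step; rounded: -5.5, -17.6).
Then from the Station 1 sphere: z² = 43.49² − (x + 1.3)² − (y + 51.9)² with x = -5.498, y = -17.597, so z ≈ 26.402 ≈ 26.4 km.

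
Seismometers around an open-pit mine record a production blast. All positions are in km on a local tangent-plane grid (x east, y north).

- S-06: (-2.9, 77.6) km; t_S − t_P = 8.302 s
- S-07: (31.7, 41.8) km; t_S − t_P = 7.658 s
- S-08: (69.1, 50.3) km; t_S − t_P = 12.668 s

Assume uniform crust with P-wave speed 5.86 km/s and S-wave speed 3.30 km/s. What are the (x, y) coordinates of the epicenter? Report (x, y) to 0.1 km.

Distance from S−P lag: d = Δt · v_P v_S / (v_P − v_S) = Δt · (5.86·3.30)/(5.86−3.30) ≈ 7.5539·Δt.
So d_S-06 = 62.71, d_S-07 = 57.85, d_S-08 = 95.69 km.
Circle about each station: (x + 2.9)² + (y − 77.6)² = 62.71²; (x − 31.7)² + (y − 41.8)² = 57.85²; (x − 69.1)² + (y − 50.3)² = 95.69².
Subtracting the S-06 equation from the S-07 and S-08 equations removes the quadratic terms:
69.2 x − 71.6 y = -2692.12
144.0 x − 54.6 y = -3949.30
Solving the 2×2 system: x ≈ -20.8, y ≈ 17.5 km.
Check against S-06 (with the unrounded x, y): √((x + 2.9)²+(y − 77.6)²) = 62.70 ≈ 62.71 km. ✓

x ≈ -20.8 km, y ≈ 17.5 km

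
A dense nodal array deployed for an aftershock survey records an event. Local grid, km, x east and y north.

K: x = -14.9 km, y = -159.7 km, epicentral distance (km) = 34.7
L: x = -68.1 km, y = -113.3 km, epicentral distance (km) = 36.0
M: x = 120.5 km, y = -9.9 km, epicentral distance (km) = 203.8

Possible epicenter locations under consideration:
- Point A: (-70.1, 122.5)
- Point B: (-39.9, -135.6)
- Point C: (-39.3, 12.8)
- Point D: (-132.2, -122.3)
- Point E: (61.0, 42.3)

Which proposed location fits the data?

For each candidate, compare |candidate − station| to the reported distance:
Point A: residuals K 252.8, L 199.8, M 28.3 → max 252.8 km
Point B: residuals K 0.0, L 0.0, M 0.0 → max 0.0 km
Point C: residuals K 139.5, L 93.3, M 42.4 → max 139.5 km
Point D: residuals K 88.4, L 28.7, M 72.8 → max 88.4 km
Point E: residuals K 181.1, L 166.2, M 124.6 → max 181.1 km
Only Point B has all residuals ≈ 0.

Point B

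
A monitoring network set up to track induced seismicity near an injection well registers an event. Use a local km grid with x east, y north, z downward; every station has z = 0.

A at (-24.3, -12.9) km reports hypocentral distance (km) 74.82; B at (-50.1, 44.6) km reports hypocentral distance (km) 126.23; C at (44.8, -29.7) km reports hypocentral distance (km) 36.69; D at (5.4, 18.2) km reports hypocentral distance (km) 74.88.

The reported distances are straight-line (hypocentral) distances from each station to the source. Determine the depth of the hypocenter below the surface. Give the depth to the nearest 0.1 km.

33.8 km

Each station gives a sphere (x−x_i)² + (y−y_i)² + z² = d_i² (stations at z=0).
Subtracting the A sphere from B and C: z² cancels, leaving linear equations in x and y:
-51.6 x + 115.0 y = -6593.71
138.2 x − 33.6 y = 6384.11
Solving: x ≈ 36.204, y ≈ -41.092 km (keep extra digits for the depth step; rounded: 36.2, -41.1).
Then from the A sphere: z² = 74.82² − (x + 24.3)² − (y + 12.9)² with x = 36.204, y = -41.092, so z ≈ 33.801 ≈ 33.8 km.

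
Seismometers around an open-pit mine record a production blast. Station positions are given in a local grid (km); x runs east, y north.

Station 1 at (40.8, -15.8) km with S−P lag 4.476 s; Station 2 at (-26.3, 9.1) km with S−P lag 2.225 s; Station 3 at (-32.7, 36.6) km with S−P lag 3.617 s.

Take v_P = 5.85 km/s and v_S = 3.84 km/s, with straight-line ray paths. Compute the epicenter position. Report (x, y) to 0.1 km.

x ≈ -1.5 km, y ≈ 10.9 km

Distance from S−P lag: d = Δt · v_P v_S / (v_P − v_S) = Δt · (5.85·3.84)/(5.85−3.84) ≈ 11.1761·Δt.
So d_Station 1 = 50.02, d_Station 2 = 24.87, d_Station 3 = 40.42 km.
Circle about each station: (x − 40.8)² + (y + 15.8)² = 50.02²; (x + 26.3)² + (y − 9.1)² = 24.87²; (x + 32.7)² + (y − 36.6)² = 40.42².
Subtracting pairs of circle equations eliminates x²+y² and gives linear equations (the radical axes):
-134.2 x + 49.8 y = 743.70
-147.0 x + 104.8 y = 1362.79
Solving the 2×2 system: x ≈ -1.5, y ≈ 10.9 km.
Check against Station 1 (with the unrounded x, y): √((x − 40.8)²+(y + 15.8)²) = 50.02 ≈ 50.02 km. ✓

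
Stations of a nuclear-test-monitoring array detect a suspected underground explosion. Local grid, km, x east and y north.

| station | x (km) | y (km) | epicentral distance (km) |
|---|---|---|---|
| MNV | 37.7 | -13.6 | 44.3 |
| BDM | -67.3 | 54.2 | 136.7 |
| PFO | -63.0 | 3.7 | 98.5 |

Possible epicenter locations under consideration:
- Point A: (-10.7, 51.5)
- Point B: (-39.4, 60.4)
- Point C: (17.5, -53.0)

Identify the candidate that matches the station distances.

For each candidate, compare |candidate − station| to the reported distance:
Point A: residuals MNV 36.8, BDM 80.0, PFO 27.6 → max 80.0 km
Point B: residuals MNV 62.6, BDM 108.1, PFO 37.1 → max 108.1 km
Point C: residuals MNV 0.0, BDM 0.0, PFO 0.0 → max 0.0 km
Only Point C has all residuals ≈ 0.

Point C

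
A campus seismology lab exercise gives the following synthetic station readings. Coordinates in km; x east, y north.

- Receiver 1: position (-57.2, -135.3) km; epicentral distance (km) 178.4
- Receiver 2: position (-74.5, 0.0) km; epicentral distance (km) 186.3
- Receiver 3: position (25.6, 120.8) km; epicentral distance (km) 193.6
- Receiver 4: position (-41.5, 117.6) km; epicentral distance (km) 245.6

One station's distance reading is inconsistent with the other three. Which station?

Solve using three stations at a time. Using Receiver 1, Receiver 2, Receiver 3 (subtract circle equations pairwise → linear system) gives (x, y) ≈ (103.0, -56.7).
Distances from that point to each station vs reported:
  Receiver 1: calculated 178.5 vs reported 178.4 → residual 0.1 km
  Receiver 2: calculated 186.4 vs reported 186.3 → residual 0.1 km
  Receiver 3: calculated 193.7 vs reported 193.6 → residual 0.1 km
  Receiver 4: calculated 226.4 vs reported 245.6 → residual 19.2 km
Receiver 1, Receiver 2, Receiver 3 are mutually consistent (residuals ≈ 0); Receiver 4 is off by 19.2 km.

Receiver 4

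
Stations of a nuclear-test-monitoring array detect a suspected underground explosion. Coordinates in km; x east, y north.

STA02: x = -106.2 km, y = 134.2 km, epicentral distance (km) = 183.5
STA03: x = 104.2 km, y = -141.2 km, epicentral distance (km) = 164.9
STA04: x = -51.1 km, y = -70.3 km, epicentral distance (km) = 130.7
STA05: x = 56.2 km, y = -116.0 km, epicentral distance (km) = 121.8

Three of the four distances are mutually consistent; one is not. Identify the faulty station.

STA04

Solve using three stations at a time. Using STA02, STA03, STA05 (subtract circle equations pairwise → linear system) gives (x, y) ≈ (19.0, 0.0).
Distances from that point to each station vs reported:
  STA02: calculated 183.5 vs reported 183.5 → residual 0.0 km
  STA03: calculated 164.9 vs reported 164.9 → residual 0.0 km
  STA04: calculated 99.3 vs reported 130.7 → residual 31.4 km
  STA05: calculated 121.8 vs reported 121.8 → residual 0.0 km
STA02, STA03, STA05 are mutually consistent (residuals ≈ 0); STA04 is off by 31.4 km.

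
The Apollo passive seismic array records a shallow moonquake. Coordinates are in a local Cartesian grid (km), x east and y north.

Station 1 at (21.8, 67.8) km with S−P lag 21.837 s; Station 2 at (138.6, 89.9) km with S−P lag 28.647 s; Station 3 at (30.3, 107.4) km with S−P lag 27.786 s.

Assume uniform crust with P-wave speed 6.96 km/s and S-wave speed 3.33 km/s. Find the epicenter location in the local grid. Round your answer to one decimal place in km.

Distance from S−P lag: d = Δt · v_P v_S / (v_P − v_S) = Δt · (6.96·3.33)/(6.96−3.33) ≈ 6.3848·Δt.
So d_Station 1 = 139.42, d_Station 2 = 182.91, d_Station 3 = 177.41 km.
Circle about each station: (x − 21.8)² + (y − 67.8)² = 139.42²; (x − 138.6)² + (y − 89.9)² = 182.91²; (x − 30.3)² + (y − 107.4)² = 177.41².
Subtracting the Station 1 equation from the Station 2 and Station 3 equations removes the quadratic terms:
233.6 x + 44.2 y = 8201.76
17.0 x + 79.2 y = -4655.60
Solving the 2×2 system: x ≈ 48.2, y ≈ -69.1 km.
Check against Station 1 (with the unrounded x, y): √((x − 21.8)²+(y − 67.8)²) = 139.45 ≈ 139.42 km. ✓

48.2 km east, -69.1 km north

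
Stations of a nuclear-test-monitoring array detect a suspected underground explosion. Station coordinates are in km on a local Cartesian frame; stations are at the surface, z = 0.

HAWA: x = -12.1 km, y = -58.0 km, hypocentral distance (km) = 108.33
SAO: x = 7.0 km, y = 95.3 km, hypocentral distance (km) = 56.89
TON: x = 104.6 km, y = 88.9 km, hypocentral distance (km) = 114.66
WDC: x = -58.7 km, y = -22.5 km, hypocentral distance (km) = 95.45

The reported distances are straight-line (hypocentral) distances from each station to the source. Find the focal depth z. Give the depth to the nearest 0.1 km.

Each station gives a sphere (x−x_i)² + (y−y_i)² + z² = d_i² (stations at z=0).
Subtracting the HAWA sphere from SAO and TON: z² cancels, leaving linear equations in x and y:
38.2 x + 306.6 y = 14119.60
233.4 x + 293.8 y = 13922.43
Solving: x ≈ 1.993, y ≈ 45.804 km (keep extra digits for the depth step; rounded: 2.0, 45.8).
Then from the HAWA sphere: z² = 108.33² − (x + 12.1)² − (y + 58.0)² with x = 1.993, y = 45.804, so z ≈ 27.595 ≈ 27.6 km.

27.6 km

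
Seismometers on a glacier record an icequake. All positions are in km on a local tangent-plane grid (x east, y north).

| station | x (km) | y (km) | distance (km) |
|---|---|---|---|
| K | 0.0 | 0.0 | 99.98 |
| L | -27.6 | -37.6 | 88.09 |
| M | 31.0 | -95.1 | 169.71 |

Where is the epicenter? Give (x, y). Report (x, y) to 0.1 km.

Circle about each station: x² + y² = 99.98²; (x + 27.6)² + (y + 37.6)² = 88.09²; (x − 31.0)² + (y + 95.1)² = 169.71².
Subtracting pairs of circle equations eliminates x²+y² and gives linear equations (the radical axes):
-55.2 x − 75.2 y = 4411.67
62.0 x − 190.2 y = -8800.47
Solving the 2×2 system: x ≈ -99.0, y ≈ 14.0 km.

(-99.0, 14.0)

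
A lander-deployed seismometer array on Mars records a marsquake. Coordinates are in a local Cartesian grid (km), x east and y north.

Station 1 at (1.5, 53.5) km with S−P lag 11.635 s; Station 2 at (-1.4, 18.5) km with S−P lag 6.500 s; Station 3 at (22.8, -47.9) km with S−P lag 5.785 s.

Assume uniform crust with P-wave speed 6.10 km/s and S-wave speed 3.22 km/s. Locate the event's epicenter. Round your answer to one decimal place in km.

-9.4 km east, -25.1 km north

Distance from S−P lag: d = Δt · v_P v_S / (v_P − v_S) = Δt · (6.10·3.22)/(6.10−3.22) ≈ 6.8201·Δt.
So d_Station 1 = 79.35, d_Station 2 = 44.33, d_Station 3 = 39.45 km.
Circle about each station: (x − 1.5)² + (y − 53.5)² = 79.35²; (x + 1.4)² + (y − 18.5)² = 44.33²; (x − 22.8)² + (y + 47.9)² = 39.45².
Subtracting the Station 1 equation from the Station 2 and Station 3 equations removes the quadratic terms:
-5.8 x − 70.0 y = 1810.98
42.6 x − 202.8 y = 4689.87
Solving the 2×2 system: x ≈ -9.4, y ≈ -25.1 km.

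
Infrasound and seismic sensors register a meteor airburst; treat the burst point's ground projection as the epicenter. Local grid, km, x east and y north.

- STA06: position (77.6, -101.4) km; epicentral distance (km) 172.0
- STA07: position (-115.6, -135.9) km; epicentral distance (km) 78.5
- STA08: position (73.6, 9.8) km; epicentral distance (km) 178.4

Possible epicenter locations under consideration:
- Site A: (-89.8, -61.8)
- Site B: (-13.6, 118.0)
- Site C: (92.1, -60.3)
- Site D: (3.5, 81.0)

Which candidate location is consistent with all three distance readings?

For each candidate, compare |candidate − station| to the reported distance:
Site A: residuals STA06 0.0, STA07 0.0, STA08 0.0 → max 0.0 km
Site B: residuals STA06 65.6, STA07 195.1, STA08 39.4 → max 195.1 km
Site C: residuals STA06 128.4, STA07 142.5, STA08 105.9 → max 142.5 km
Site D: residuals STA06 24.9, STA07 168.9, STA08 78.5 → max 168.9 km
Only Site A has all residuals ≈ 0.

Site A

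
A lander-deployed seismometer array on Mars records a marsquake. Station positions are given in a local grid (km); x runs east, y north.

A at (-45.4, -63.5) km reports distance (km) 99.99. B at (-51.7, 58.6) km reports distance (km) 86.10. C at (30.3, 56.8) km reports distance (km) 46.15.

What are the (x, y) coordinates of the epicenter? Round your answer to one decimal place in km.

x ≈ 20.5 km, y ≈ 11.7 km

Circle about each station: (x + 45.4)² + (y + 63.5)² = 99.99²; (x + 51.7)² + (y − 58.6)² = 86.10²; (x − 30.3)² + (y − 56.8)² = 46.15².
Subtracting the A equation from the B and C equations removes the quadratic terms:
-12.6 x + 244.2 y = 2598.23
151.4 x + 240.6 y = 5919.10
Solving the 2×2 system: x ≈ 20.5, y ≈ 11.7 km.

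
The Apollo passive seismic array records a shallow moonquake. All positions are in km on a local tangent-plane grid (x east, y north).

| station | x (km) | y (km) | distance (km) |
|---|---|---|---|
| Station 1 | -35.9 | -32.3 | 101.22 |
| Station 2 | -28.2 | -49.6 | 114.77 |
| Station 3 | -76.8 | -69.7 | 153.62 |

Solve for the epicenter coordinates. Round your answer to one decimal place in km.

x ≈ 5.2 km, y ≈ 60.2 km

Circle about each station: (x + 35.9)² + (y + 32.3)² = 101.22²; (x + 28.2)² + (y + 49.6)² = 114.77²; (x + 76.8)² + (y + 69.7)² = 153.62².
Subtracting the Station 1 equation from the Station 2 and Station 3 equations removes the quadratic terms:
15.4 x − 34.6 y = -2003.36
-81.8 x − 74.8 y = -4929.39
Solving the 2×2 system: x ≈ 5.2, y ≈ 60.2 km.
Check against Station 1 (with the unrounded x, y): √((x + 35.9)²+(y + 32.3)²) = 101.23 ≈ 101.22 km. ✓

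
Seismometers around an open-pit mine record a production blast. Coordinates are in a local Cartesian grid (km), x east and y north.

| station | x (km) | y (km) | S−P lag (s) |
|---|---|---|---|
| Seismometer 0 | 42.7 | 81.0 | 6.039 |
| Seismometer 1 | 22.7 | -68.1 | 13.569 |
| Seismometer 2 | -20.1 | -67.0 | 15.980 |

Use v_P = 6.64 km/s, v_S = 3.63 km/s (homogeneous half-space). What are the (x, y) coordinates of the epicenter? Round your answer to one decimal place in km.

Distance from S−P lag: d = Δt · v_P v_S / (v_P − v_S) = Δt · (6.64·3.63)/(6.64−3.63) ≈ 8.0077·Δt.
So d_Seismometer 0 = 48.36, d_Seismometer 1 = 108.66, d_Seismometer 2 = 127.96 km.
Circle about each station: (x − 42.7)² + (y − 81.0)² = 48.36²; (x − 22.7)² + (y + 68.1)² = 108.66²; (x + 20.1)² + (y + 67.0)² = 127.96².
Subtracting pairs of circle equations eliminates x²+y² and gives linear equations (the radical axes):
-40.0 x − 298.2 y = -12699.70
-125.6 x − 296.0 y = -17526.35
Solving the 2×2 system: x ≈ 57.3, y ≈ 34.9 km.

(57.3, 34.9)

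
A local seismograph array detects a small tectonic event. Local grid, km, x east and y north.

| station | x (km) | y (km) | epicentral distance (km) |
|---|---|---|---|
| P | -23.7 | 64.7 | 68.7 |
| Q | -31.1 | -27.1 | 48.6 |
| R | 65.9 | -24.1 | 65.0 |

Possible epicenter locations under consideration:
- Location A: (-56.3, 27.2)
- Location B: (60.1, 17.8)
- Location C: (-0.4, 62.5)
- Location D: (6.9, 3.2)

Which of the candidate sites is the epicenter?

For each candidate, compare |candidate − station| to the reported distance:
Location A: residuals P 19.0, Q 11.3, R 67.5 → max 67.5 km
Location B: residuals P 27.3, Q 53.1, R 22.7 → max 53.1 km
Location C: residuals P 45.3, Q 46.1, R 44.1 → max 46.1 km
Location D: residuals P 0.0, Q 0.0, R 0.0 → max 0.0 km
Only Location D has all residuals ≈ 0.

Location D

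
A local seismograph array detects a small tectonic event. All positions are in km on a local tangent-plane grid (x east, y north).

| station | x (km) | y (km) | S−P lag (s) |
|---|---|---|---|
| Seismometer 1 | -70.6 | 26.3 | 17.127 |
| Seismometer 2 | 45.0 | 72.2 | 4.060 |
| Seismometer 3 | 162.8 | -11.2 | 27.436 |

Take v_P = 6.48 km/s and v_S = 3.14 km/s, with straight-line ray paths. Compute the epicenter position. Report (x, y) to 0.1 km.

Distance from S−P lag: d = Δt · v_P v_S / (v_P − v_S) = Δt · (6.48·3.14)/(6.48−3.14) ≈ 6.0920·Δt.
So d_Seismometer 1 = 104.34, d_Seismometer 2 = 24.73, d_Seismometer 3 = 167.14 km.
Circle about each station: (x + 70.6)² + (y − 26.3)² = 104.34²; (x − 45.0)² + (y − 72.2)² = 24.73²; (x − 162.8)² + (y + 11.2)² = 167.14².
Subtracting the Seismometer 1 equation from the Seismometer 2 and Seismometer 3 equations removes the quadratic terms:
231.2 x + 91.8 y = 11837.05
466.8 x − 75.0 y = 3904.29
Solving the 2×2 system: x ≈ 20.7, y ≈ 76.8 km.

x ≈ 20.7 km, y ≈ 76.8 km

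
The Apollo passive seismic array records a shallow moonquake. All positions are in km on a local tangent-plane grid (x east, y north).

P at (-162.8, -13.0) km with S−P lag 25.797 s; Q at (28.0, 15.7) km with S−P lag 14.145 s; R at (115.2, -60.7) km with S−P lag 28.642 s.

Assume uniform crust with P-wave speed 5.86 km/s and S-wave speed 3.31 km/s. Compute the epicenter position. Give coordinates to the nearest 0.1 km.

-13.9 km east, 114.8 km north

Distance from S−P lag: d = Δt · v_P v_S / (v_P − v_S) = Δt · (5.86·3.31)/(5.86−3.31) ≈ 7.6065·Δt.
So d_P = 196.23, d_Q = 107.59, d_R = 217.87 km.
Circle about each station: (x + 162.8)² + (y + 13.0)² = 196.23²; (x − 28.0)² + (y − 15.7)² = 107.59²; (x − 115.2)² + (y + 60.7)² = 217.87².
Subtracting the P equation from the Q and R equations removes the quadratic terms:
381.6 x + 57.4 y = 1288.25
556.0 x − 95.4 y = -18678.43
Solving the 2×2 system: x ≈ -13.9, y ≈ 114.8 km.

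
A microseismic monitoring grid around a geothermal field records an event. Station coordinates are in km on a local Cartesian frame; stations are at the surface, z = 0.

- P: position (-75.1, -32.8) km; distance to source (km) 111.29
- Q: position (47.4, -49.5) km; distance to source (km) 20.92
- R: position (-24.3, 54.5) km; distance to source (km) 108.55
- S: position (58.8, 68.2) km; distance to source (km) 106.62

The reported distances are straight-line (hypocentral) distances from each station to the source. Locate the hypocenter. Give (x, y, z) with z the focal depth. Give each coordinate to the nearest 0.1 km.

x ≈ 35.7 km, y ≈ -35.4 km, depth ≈ 10.1 km

Each station gives a sphere (x−x_i)² + (y−y_i)² + z² = d_i² (stations at z=0).
Subtracting the P sphere from Q and R: z² cancels, leaving linear equations in x and y:
245.0 x − 33.4 y = 9928.98
101.6 x + 174.6 y = -2552.75
Solving: x ≈ 35.701, y ≈ -35.395 km (keep extra digits for the depth step; rounded: 35.7, -35.4).
Then from the P sphere: z² = 111.29² − (x + 75.1)² − (y + 32.8)² with x = 35.701, y = -35.395, so z ≈ 10.093 ≈ 10.1 km.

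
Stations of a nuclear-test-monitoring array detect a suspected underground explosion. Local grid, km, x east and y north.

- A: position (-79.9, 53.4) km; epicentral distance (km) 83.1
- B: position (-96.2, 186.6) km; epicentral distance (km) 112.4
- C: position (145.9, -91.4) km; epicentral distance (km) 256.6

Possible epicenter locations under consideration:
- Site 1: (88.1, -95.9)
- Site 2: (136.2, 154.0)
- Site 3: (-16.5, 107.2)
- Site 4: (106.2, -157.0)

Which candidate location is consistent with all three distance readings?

Site 3

For each candidate, compare |candidate − station| to the reported distance:
Site 1: residuals A 141.7, B 224.9, C 198.6 → max 224.9 km
Site 2: residuals A 155.3, B 122.3, C 11.0 → max 155.3 km
Site 3: residuals A 0.1, B 0.1, C 0.1 → max 0.1 km
Site 4: residuals A 197.8, B 286.4, C 179.9 → max 286.4 km
Only Site 3 has all residuals ≈ 0.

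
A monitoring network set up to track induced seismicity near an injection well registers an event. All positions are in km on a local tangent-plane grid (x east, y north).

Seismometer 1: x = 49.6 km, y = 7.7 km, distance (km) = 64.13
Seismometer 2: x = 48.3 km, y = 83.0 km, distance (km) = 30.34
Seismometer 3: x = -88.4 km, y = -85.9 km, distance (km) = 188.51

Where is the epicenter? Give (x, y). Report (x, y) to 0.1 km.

Circle about each station: (x − 49.6)² + (y − 7.7)² = 64.13²; (x − 48.3)² + (y − 83.0)² = 30.34²; (x + 88.4)² + (y + 85.9)² = 188.51².
Subtracting the Seismometer 1 equation from the Seismometer 2 and Seismometer 3 equations removes the quadratic terms:
-2.6 x + 150.6 y = 9894.58
-276.0 x − 187.2 y = -18749.44
Solving the 2×2 system: x ≈ 23.1, y ≈ 66.1 km.

x ≈ 23.1 km, y ≈ 66.1 km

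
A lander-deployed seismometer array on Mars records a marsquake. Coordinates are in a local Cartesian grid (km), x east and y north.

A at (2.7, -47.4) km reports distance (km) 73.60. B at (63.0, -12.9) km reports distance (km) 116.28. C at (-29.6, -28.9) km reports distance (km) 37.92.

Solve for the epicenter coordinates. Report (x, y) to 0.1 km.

Circle about each station: (x − 2.7)² + (y + 47.4)² = 73.60²; (x − 63.0)² + (y + 12.9)² = 116.28²; (x + 29.6)² + (y + 28.9)² = 37.92².
Subtracting the A equation from the B and C equations removes the quadratic terms:
120.6 x + 69.0 y = -6222.72
-64.6 x + 37.0 y = 3436.35
Solving the 2×2 system: x ≈ -52.4, y ≈ 1.4 km.

-52.4 km east, 1.4 km north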